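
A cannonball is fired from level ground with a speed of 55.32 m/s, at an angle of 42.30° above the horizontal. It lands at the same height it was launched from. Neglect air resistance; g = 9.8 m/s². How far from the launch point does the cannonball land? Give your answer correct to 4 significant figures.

Components: v_x = 55.32 cos 42.30° = 40.916 m/s, v_y = 55.32 sin 42.30° = 37.231 m/s.
Time of flight (same landing height): t = 2 v_y / g = 2 × 37.231 / 9.8 = 7.5982 s.
Range: R = v_x · t = 40.916 × 7.5982 = 310.9 m.

310.9 m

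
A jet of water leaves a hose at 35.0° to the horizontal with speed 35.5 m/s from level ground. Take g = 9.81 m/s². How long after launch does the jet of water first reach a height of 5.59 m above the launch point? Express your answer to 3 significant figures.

v_y0 = 35.5 sin 35.0° = 20.36 m/s.
Set y = v_y0 t − ½ g t² = 5.59: 4.905 t² − 20.36 t + 5.59 = 0.
t = [20.36 ± √(414.5 − 109.7)] / 9.81 = (20.36 ± 17.46) / 9.81, giving t = 0.296 s or t = 3.86 s.
The jet of water is on the way up at the first time, so t = 0.296 s.

0.296 s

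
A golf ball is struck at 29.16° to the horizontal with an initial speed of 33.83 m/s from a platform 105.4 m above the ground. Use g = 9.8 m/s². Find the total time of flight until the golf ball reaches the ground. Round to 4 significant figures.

6.616 s

Vertical component: v_y = 33.83 sin 29.16° = 16.484 m/s.
Taking up as positive with launch at y = 105.4 m, landing at y = 0: 0 = 105.4 + 16.484 t − ½(9.8) t².
Solving 4.900 t² − 16.484 t − 105.4 = 0 gives t = [16.484 + √(16.484² + 4·4.900·105.4)] / 9.800 = 6.616 s.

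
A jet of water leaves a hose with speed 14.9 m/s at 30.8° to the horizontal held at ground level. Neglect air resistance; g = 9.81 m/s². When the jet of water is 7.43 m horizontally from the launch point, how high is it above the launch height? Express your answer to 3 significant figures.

2.78 m

v_x = 14.9 cos 30.8° = 12.80 m/s, v_y0 = 14.9 sin 30.8° = 7.629 m/s.
Time to reach x = 7.43 m: t = x / v_x = 7.43 / 12.80 = 0.5805 s.
y = v_y0 t − ½ g t² = 7.629×0.5805 − 4.905×0.5805² = 2.78 m.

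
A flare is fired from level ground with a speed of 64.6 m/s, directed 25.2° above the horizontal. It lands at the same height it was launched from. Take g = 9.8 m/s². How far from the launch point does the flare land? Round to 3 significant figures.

328 m

Components: v_x = 64.6 cos 25.2° = 58.45 m/s, v_y = 64.6 sin 25.2° = 27.51 m/s.
Time of flight (same landing height): t = 2 v_y / g = 2 × 27.51 / 9.8 = 5.614 s.
Range: R = v_x · t = 58.45 × 5.614 = 328 m.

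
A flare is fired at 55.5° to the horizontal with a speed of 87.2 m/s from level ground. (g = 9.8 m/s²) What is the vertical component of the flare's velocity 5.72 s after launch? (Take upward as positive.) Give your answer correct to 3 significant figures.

Initial vertical component: v_y0 = 87.2 sin 55.5° = 71.86 m/s.
v_y(t) = v_y0 − g t = 71.86 − 9.8 × 5.72 = 15.8 m/s.

15.8 m/s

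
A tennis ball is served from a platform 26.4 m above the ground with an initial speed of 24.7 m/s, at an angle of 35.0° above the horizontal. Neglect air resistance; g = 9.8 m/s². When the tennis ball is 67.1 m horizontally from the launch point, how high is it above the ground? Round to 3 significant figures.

v_x = 24.7 cos 35.0° = 20.23 m/s, v_y0 = 24.7 sin 35.0° = 14.17 m/s.
Time to reach x = 67.1 m: t = x / v_x = 67.1 / 20.23 = 3.317 s.
y = 26.4 + v_y0 t − ½ g t² = 26.4 + 14.17×3.317 − 4.900×3.317² = 19.5 m.

19.5 m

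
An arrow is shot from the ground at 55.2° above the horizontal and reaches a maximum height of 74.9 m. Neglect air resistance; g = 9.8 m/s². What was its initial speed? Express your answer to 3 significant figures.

46.7 m/s

At maximum height v_y = 0, so (v₀ sin θ)² = 2 g H.
v₀ sin 55.2° = √(2 × 9.8 × 74.9) = 38.32 m/s.
v₀ = 38.32 / sin 55.2° = 38.32 / 0.8211 = 46.7 m/s.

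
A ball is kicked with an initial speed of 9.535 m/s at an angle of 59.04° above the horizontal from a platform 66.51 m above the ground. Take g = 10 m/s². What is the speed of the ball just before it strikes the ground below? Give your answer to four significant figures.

37.70 m/s

v_x = 9.535 cos 59.04° = 4.9052 m/s is unchanged throughout.
For the vertical component, v_y² = v_y0² + 2 g h = (8.1765)² + 2×10×66.51 = 1397.1, so |v_y| = 37.378 m/s.
Impact speed = √(v_x² + v_y²) = √(24.061 + 1397.1) = 37.70 m/s.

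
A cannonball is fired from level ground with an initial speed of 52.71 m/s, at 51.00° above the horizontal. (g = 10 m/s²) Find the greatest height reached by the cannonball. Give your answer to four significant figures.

83.90 m

Vertical component of launch velocity: v_y = 52.71 sin 51.00° = 40.963 m/s.
At the highest point the vertical velocity is zero, so v_y² = 2 g h_max.
h_max = (40.963)² / (2 × 10) = 1678.0 / 20.00 = 83.90 m.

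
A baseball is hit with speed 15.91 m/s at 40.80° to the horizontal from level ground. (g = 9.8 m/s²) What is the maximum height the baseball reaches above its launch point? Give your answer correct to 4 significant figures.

Vertical component of launch velocity: v_y = 15.91 sin 40.80° = 10.396 m/s.
At the highest point the vertical velocity is zero, so v_y² = 2 g h_max.
h_max = (10.396)² / (2 × 9.8) = 108.08 / 19.60 = 5.514 m.

5.514 m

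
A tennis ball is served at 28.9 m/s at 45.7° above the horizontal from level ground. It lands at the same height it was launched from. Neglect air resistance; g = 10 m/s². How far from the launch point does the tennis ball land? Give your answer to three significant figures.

83.5 m

Components: v_x = 28.9 cos 45.7° = 20.18 m/s, v_y = 28.9 sin 45.7° = 20.68 m/s.
Time of flight (same landing height): t = 2 v_y / g = 2 × 20.68 / 10 = 4.136 s.
Range: R = v_x · t = 20.18 × 4.136 = 83.5 m.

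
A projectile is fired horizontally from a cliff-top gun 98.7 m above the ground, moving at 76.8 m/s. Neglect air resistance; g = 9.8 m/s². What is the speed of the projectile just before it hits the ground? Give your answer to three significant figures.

Fall time: t = √(2 × 98.7 / 9.8) = 4.488 s.
At impact: v_x = 76.8 m/s (unchanged), v_y = g t = 9.8 × 4.488 = 43.98 m/s.
Speed = √(v_x² + v_y²) = √(5898 + 1934) = 88.5 m/s.

88.5 m/s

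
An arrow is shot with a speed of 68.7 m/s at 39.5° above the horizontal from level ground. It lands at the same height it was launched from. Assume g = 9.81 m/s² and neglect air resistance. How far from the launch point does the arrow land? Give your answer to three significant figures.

472 m

Components: v_x = 68.7 cos 39.5° = 53.01 m/s, v_y = 68.7 sin 39.5° = 43.70 m/s.
Time of flight (same landing height): t = 2 v_y / g = 2 × 43.70 / 9.81 = 8.909 s.
Range: R = v_x · t = 53.01 × 8.909 = 472 m.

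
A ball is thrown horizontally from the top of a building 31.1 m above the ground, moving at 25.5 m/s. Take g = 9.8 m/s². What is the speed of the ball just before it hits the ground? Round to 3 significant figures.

35.5 m/s

Fall time: t = √(2 × 31.1 / 9.8) = 2.519 s.
At impact: v_x = 25.5 m/s (unchanged), v_y = g t = 9.8 × 2.519 = 24.69 m/s.
Speed = √(v_x² + v_y²) = √(650.2 + 609.6) = 35.5 m/s.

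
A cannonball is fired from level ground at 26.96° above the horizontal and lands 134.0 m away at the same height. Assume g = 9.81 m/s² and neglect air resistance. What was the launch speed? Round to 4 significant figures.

40.33 m/s

On level ground, R = v₀² sin(2θ) / g, so v₀ = √(R g / sin 2θ).
sin(2 × 26.96°) = 0.8082.
v₀ = √(134.0 × 9.81 / 0.8082) = √1626.5 = 40.33 m/s.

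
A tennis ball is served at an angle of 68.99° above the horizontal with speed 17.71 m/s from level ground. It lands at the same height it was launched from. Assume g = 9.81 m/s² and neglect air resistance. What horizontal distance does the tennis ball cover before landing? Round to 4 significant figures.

Components: v_x = 17.71 cos 68.99° = 6.3496 m/s, v_y = 17.71 sin 68.99° = 16.533 m/s.
Time of flight (same landing height): t = 2 v_y / g = 2 × 16.533 / 9.81 = 3.3706 s.
Range: R = v_x · t = 6.3496 × 3.3706 = 21.40 m.

21.40 m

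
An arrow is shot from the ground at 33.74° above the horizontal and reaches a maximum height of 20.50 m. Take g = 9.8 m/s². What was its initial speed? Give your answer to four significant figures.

At maximum height v_y = 0, so (v₀ sin θ)² = 2 g H.
v₀ sin 33.74° = √(2 × 9.8 × 20.50) = 20.045 m/s.
v₀ = 20.045 / sin 33.74° = 20.045 / 0.5554 = 36.09 m/s.

36.09 m/s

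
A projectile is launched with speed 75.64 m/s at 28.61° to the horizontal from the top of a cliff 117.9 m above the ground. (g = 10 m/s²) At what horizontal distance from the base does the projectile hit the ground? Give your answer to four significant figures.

Components: v_x = 75.64 cos 28.61° = 66.404 m/s, v_y = 75.64 sin 28.61° = 36.220 m/s.
Vertical: 0 = 117.9 + 36.220 t − ½(10) t² ⇒ 5.000 t² − 36.220 t − 117.9 = 0.
t = [36.220 + √(1311.9 + 2358.0)] / 10.00 = 9.6800 s.
Horizontal: R = v_x · t = 66.404 × 9.6800 = 642.8 m.

642.8 m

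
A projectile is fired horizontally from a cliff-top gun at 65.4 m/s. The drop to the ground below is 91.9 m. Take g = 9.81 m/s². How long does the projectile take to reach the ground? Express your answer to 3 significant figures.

4.33 s

The horizontal speed doesn't affect the fall. With v_y0 = 0, h = ½ g t².
t = √(2 × 91.9 / 9.81) = √18.74 = 4.33 s.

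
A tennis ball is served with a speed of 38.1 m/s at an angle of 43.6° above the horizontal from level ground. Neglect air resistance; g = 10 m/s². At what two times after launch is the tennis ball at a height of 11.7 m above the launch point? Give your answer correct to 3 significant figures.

0.491 s and 4.76 s

v_y0 = 38.1 sin 43.6° = 26.27 m/s.
Set y = v_y0 t − ½ g t² = 11.7: 5.000 t² − 26.27 t + 11.7 = 0.
t = [26.27 ± √(690.1 − 234.0)] / 10 = (26.27 ± 21.36) / 10, giving t = 0.491 s or t = 4.76 s.
So the tennis ball is at 11.7 m at t = 0.491 s (rising) and t = 4.76 s (falling).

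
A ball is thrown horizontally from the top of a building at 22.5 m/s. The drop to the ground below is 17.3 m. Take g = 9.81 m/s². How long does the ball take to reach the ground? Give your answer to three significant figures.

The horizontal speed doesn't affect the fall. With v_y0 = 0, h = ½ g t².
t = √(2 × 17.3 / 9.81) = √3.527 = 1.88 s.

1.88 s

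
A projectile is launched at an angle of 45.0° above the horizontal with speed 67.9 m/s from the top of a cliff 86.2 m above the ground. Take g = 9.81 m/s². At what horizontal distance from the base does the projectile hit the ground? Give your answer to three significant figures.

544 m

Components: v_x = 67.9 cos 45.0° = 48.01 m/s, v_y = 67.9 sin 45.0° = 48.01 m/s.
Vertical: 0 = 86.2 + 48.01 t − ½(9.81) t² ⇒ 4.905 t² − 48.01 t − 86.2 = 0.
t = [48.01 + √(2305 + 1691)] / 9.810 = 11.34 s.
Horizontal: R = v_x · t = 48.01 × 11.34 = 544 m.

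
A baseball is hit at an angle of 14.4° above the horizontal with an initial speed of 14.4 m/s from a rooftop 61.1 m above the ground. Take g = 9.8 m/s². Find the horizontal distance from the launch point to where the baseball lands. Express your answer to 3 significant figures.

54.6 m

Components: v_x = 14.4 cos 14.4° = 13.95 m/s, v_y = 14.4 sin 14.4° = 3.581 m/s.
Vertical: 0 = 61.1 + 3.581 t − ½(9.8) t² ⇒ 4.900 t² − 3.581 t − 61.1 = 0.
t = [3.581 + √(12.82 + 1198)] / 9.800 = 3.916 s.
Horizontal: R = v_x · t = 13.95 × 3.916 = 54.6 m.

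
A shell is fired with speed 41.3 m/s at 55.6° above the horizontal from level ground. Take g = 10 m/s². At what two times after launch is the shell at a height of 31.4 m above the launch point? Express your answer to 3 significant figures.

v_y0 = 41.3 sin 55.6° = 34.08 m/s.
Set y = v_y0 t − ½ g t² = 31.4: 5.000 t² − 34.08 t + 31.4 = 0.
t = [34.08 ± √(1161 − 628.0)] / 10 = (34.08 ± 23.09) / 10, giving t = 1.10 s or t = 5.72 s.
So the shell is at 31.4 m at t = 1.10 s (rising) and t = 5.72 s (falling).

1.10 s and 5.72 s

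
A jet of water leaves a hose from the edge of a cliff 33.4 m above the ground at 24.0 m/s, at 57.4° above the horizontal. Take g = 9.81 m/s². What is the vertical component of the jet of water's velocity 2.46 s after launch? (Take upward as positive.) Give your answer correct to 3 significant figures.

Initial vertical component: v_y0 = 24.0 sin 57.4° = 20.22 m/s.
v_y(t) = v_y0 − g t = 20.22 − 9.81 × 2.46 = -3.91 m/s.

-3.91 m/s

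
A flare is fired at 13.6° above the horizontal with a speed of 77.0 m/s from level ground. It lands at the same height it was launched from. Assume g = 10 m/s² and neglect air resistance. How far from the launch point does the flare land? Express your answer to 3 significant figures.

271 m

For level ground, R = v₀² sin(2θ) / g.
sin(2 × 13.6°) = sin 27.20° = 0.4571.
R = (77.0)² × 0.4571 / 10 = 271 m.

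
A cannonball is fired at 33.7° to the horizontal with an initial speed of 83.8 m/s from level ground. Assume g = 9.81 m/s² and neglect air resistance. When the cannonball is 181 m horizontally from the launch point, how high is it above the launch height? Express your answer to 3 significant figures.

87.7 m

v_x = 83.8 cos 33.7° = 69.72 m/s, v_y0 = 83.8 sin 33.7° = 46.50 m/s.
Time to reach x = 181 m: t = x / v_x = 181 / 69.72 = 2.596 s.
y = v_y0 t − ½ g t² = 46.50×2.596 − 4.905×2.596² = 87.7 m.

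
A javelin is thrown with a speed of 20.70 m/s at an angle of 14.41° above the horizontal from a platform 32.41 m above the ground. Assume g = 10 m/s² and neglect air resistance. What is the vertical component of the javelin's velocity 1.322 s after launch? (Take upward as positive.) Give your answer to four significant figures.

-8.069 m/s

Initial vertical component: v_y0 = 20.70 sin 14.41° = 5.1514 m/s.
v_y(t) = v_y0 − g t = 5.1514 − 10 × 1.322 = -8.069 m/s.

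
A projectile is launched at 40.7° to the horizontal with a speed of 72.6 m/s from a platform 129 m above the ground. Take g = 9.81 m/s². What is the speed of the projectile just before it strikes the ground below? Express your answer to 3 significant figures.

88.3 m/s

v_x = 72.6 cos 40.7° = 55.04 m/s is unchanged throughout.
For the vertical component, v_y² = v_y0² + 2 g h = (47.34)² + 2×9.81×129 = 4772, so |v_y| = 69.08 m/s.
Impact speed = √(v_x² + v_y²) = √(3029 + 4772) = 88.3 m/s.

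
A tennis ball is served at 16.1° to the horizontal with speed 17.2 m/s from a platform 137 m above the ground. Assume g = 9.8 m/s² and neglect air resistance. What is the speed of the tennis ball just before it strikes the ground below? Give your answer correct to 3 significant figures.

54.6 m/s

v_x = 17.2 cos 16.1° = 16.53 m/s is unchanged throughout.
For the vertical component, v_y² = v_y0² + 2 g h = (4.770)² + 2×9.8×137 = 2708, so |v_y| = 52.04 m/s.
Impact speed = √(v_x² + v_y²) = √(273.2 + 2708) = 54.6 m/s.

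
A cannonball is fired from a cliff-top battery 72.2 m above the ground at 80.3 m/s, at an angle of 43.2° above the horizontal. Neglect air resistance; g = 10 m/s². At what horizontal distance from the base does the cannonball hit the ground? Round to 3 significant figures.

Components: v_x = 80.3 cos 43.2° = 58.54 m/s, v_y = 80.3 sin 43.2° = 54.97 m/s.
Vertical: 0 = 72.2 + 54.97 t − ½(10) t² ⇒ 5.000 t² − 54.97 t − 72.2 = 0.
t = [54.97 + √(3022 + 1444)] / 10.00 = 12.18 s.
Horizontal: R = v_x · t = 58.54 × 12.18 = 713 m.

713 m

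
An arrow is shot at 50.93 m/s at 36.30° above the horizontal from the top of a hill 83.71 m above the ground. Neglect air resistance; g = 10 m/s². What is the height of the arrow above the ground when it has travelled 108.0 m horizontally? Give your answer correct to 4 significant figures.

v_x = 50.93 cos 36.30° = 41.046 m/s, v_y0 = 50.93 sin 36.30° = 30.151 m/s.
Time to reach x = 108.0 m: t = x / v_x = 108.0 / 41.046 = 2.6312 s.
y = 83.71 + v_y0 t − ½ g t² = 83.71 + 30.151×2.6312 − 5.000×2.6312² = 128.4 m.

128.4 m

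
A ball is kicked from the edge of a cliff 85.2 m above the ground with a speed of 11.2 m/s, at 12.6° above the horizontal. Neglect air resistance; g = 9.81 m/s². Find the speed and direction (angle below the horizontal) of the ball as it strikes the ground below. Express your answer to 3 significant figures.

42.4 m/s at 75.1° below the horizontal

v_x = 11.2 cos 12.6° = 10.93 m/s (constant).
|v_y| at impact = √((2.443)² + 2×9.81×85.2) = 40.96 m/s.
Speed = √(10.93² + 40.96²) = 42.4 m/s; angle = arctan(40.96/10.93) = 75.1° below horizontal.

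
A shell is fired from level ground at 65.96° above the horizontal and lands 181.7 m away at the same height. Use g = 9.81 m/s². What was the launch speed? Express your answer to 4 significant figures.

On level ground, R = v₀² sin(2θ) / g, so v₀ = √(R g / sin 2θ).
sin(2 × 65.96°) = 0.7441.
v₀ = √(181.7 × 9.81 / 0.7441) = √2395.5 = 48.94 m/s.

48.94 m/s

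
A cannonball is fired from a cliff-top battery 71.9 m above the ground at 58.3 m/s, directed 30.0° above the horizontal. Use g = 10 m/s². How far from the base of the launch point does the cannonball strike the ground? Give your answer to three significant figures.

Components: v_x = 58.3 cos 30.0° = 50.49 m/s, v_y = 58.3 sin 30.0° = 29.15 m/s.
Vertical: 0 = 71.9 + 29.15 t − ½(10) t² ⇒ 5.000 t² − 29.15 t − 71.9 = 0.
t = [29.15 + √(849.7 + 1438)] / 10.00 = 7.698 s.
Horizontal: R = v_x · t = 50.49 × 7.698 = 389 m.

389 m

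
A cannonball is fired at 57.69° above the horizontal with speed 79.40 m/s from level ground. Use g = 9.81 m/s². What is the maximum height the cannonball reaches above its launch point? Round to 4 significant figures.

Vertical component of launch velocity: v_y = 79.40 sin 57.69° = 67.106 m/s.
At the highest point the vertical velocity is zero, so v_y² = 2 g h_max.
h_max = (67.106)² / (2 × 9.81) = 4503.2 / 19.62 = 229.5 m.

229.5 m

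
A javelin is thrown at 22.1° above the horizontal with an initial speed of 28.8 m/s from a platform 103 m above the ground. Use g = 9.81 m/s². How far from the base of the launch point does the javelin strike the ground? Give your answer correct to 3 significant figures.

Components: v_x = 28.8 cos 22.1° = 26.68 m/s, v_y = 28.8 sin 22.1° = 10.84 m/s.
Vertical: 0 = 103 + 10.84 t − ½(9.81) t² ⇒ 4.905 t² − 10.84 t − 103 = 0.
t = [10.84 + √(117.5 + 2021)] / 9.810 = 5.819 s.
Horizontal: R = v_x · t = 26.68 × 5.819 = 155 m.

155 m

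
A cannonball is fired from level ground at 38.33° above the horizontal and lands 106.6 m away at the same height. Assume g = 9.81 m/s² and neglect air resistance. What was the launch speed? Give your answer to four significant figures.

On level ground, R = v₀² sin(2θ) / g, so v₀ = √(R g / sin 2θ).
sin(2 × 38.33°) = 0.9730.
v₀ = √(106.6 × 9.81 / 0.9730) = √1074.8 = 32.78 m/s.

32.78 m/s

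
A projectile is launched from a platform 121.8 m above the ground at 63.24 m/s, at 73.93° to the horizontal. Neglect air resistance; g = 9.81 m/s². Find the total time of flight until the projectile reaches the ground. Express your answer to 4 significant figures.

14.14 s

Vertical component: v_y = 63.24 sin 73.93° = 60.769 m/s.
Taking up as positive with launch at y = 121.8 m, landing at y = 0: 0 = 121.8 + 60.769 t − ½(9.81) t².
Solving 4.905 t² − 60.769 t − 121.8 = 0 gives t = [60.769 + √(60.769² + 4·4.905·121.8)] / 9.810 = 14.14 s.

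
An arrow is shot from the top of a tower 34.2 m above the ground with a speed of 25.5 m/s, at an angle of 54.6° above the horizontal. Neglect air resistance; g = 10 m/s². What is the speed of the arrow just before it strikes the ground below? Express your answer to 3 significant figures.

v_x = 25.5 cos 54.6° = 14.77 m/s is unchanged throughout.
For the vertical component, v_y² = v_y0² + 2 g h = (20.79)² + 2×10×34.2 = 1116, so |v_y| = 33.41 m/s.
Impact speed = √(v_x² + v_y²) = √(218.2 + 1116) = 36.5 m/s.

36.5 m/s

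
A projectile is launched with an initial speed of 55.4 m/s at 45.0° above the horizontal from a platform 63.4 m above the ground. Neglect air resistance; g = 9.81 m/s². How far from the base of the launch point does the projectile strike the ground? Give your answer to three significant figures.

Components: v_x = 55.4 cos 45.0° = 39.17 m/s, v_y = 55.4 sin 45.0° = 39.17 m/s.
Vertical: 0 = 63.4 + 39.17 t − ½(9.81) t² ⇒ 4.905 t² − 39.17 t − 63.4 = 0.
t = [39.17 + √(1534 + 1244)] / 9.810 = 9.366 s.
Horizontal: R = v_x · t = 39.17 × 9.366 = 367 m.

367 m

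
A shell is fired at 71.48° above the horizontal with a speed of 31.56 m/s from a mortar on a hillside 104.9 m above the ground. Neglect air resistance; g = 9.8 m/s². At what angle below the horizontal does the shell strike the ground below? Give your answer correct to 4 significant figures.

v_x = 31.56 cos 71.48° = 10.025 m/s.
At impact |v_y| = √(v_y0² + 2 g h) = √(29.926² + 2×9.8×104.9) = 54.329 m/s.
Angle below horizontal = arctan(|v_y| / v_x) = arctan(54.329 / 10.025) = 79.55°.

79.55°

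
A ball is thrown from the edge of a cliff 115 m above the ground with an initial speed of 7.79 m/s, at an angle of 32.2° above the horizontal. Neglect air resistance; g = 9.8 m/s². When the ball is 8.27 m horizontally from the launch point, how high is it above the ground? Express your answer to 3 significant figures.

112 m

v_x = 7.79 cos 32.2° = 6.592 m/s, v_y0 = 7.79 sin 32.2° = 4.151 m/s.
Time to reach x = 8.27 m: t = x / v_x = 8.27 / 6.592 = 1.255 s.
y = 115 + v_y0 t − ½ g t² = 115 + 4.151×1.255 − 4.900×1.255² = 112 m.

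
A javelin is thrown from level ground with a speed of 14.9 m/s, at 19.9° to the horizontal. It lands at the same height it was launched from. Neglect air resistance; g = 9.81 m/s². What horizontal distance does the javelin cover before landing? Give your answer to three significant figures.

Components: v_x = 14.9 cos 19.9° = 14.01 m/s, v_y = 14.9 sin 19.9° = 5.072 m/s.
Time of flight (same landing height): t = 2 v_y / g = 2 × 5.072 / 9.81 = 1.034 s.
Range: R = v_x · t = 14.01 × 1.034 = 14.5 m.

14.5 m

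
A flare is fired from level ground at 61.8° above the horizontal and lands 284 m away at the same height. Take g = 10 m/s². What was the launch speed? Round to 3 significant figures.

On level ground, R = v₀² sin(2θ) / g, so v₀ = √(R g / sin 2θ).
sin(2 × 61.8°) = 0.8329.
v₀ = √(284 × 10 / 0.8329) = √3410 = 58.4 m/s.

58.4 m/s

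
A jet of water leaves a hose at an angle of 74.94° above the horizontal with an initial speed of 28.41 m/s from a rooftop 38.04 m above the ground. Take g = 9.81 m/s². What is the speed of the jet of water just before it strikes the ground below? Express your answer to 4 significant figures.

v_x = 28.41 cos 74.94° = 7.3818 m/s is unchanged throughout.
For the vertical component, v_y² = v_y0² + 2 g h = (27.434)² + 2×9.81×38.04 = 1499.0, so |v_y| = 38.717 m/s.
Impact speed = √(v_x² + v_y²) = √(54.491 + 1499.0) = 39.41 m/s.

39.41 m/s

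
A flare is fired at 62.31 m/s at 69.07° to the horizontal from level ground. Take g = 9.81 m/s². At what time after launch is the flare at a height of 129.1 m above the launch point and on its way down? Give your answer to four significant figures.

8.912 s

v_y0 = 62.31 sin 69.07° = 58.199 m/s.
Set y = v_y0 t − ½ g t² = 129.1: 4.905 t² − 58.199 t + 129.1 = 0.
t = [58.199 ± √(3387.1 − 2532.9)] / 9.81 = (58.199 ± 29.227) / 9.81, giving t = 2.953 s or t = 8.912 s.
On the way down corresponds to the larger root: t = 8.912 s.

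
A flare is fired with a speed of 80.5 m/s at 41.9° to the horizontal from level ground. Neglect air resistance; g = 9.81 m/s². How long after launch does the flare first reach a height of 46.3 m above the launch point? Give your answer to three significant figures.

0.942 s

v_y0 = 80.5 sin 41.9° = 53.76 m/s.
Set y = v_y0 t − ½ g t² = 46.3: 4.905 t² − 53.76 t + 46.3 = 0.
t = [53.76 ± √(2890 − 908.4)] / 9.81 = (53.76 ± 44.52) / 9.81, giving t = 0.942 s or t = 10.0 s.
The flare is on the way up at the first time, so t = 0.942 s.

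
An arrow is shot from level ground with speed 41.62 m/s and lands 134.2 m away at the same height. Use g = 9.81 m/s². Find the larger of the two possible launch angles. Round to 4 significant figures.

Level-ground range: R = v₀² sin(2θ)/g ⇒ sin 2θ = R g / v₀² = 134.2×9.81/41.62² = 0.7600.
2θ = arcsin(0.7600) = 49.464° or 180° − 49.464° = 130.536°.
So θ = 24.73° or θ = 65.27°.

65.27°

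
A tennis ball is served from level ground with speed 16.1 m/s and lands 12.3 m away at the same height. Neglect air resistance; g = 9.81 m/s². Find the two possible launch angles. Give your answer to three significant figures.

Level-ground range: R = v₀² sin(2θ)/g ⇒ sin 2θ = R g / v₀² = 12.3×9.81/16.1² = 0.4655.
2θ = arcsin(0.4655) = 27.74° or 180° − 27.74° = 152.26°.
So θ = 13.9° or θ = 76.1°.

13.9° and 76.1°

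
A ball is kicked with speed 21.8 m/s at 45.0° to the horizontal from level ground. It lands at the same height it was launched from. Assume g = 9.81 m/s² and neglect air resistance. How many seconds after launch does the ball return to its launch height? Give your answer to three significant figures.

Vertical component: v_y = 21.8 sin 45.0° = 15.41 m/s.
For a projectile landing at launch height, time of flight is t = 2 v_y / g = 2 × 15.41 / 9.81 = 3.14 s.

3.14 s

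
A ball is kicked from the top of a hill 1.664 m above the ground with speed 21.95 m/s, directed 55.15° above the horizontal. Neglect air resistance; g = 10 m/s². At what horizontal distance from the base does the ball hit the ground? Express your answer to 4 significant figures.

46.32 m

Components: v_x = 21.95 cos 55.15° = 12.543 m/s, v_y = 21.95 sin 55.15° = 18.013 m/s.
Vertical: 0 = 1.664 + 18.013 t − ½(10) t² ⇒ 5.000 t² − 18.013 t − 1.664 = 0.
t = [18.013 + √(324.47 + 33.280)] / 10.00 = 3.6927 s.
Horizontal: R = v_x · t = 12.543 × 3.6927 = 46.32 m.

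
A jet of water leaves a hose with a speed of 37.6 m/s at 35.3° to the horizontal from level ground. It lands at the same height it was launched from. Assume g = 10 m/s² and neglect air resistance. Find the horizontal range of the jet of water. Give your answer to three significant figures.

133 m

Components: v_x = 37.6 cos 35.3° = 30.69 m/s, v_y = 37.6 sin 35.3° = 21.73 m/s.
Time of flight (same landing height): t = 2 v_y / g = 2 × 21.73 / 10 = 4.346 s.
Range: R = v_x · t = 30.69 × 4.346 = 133 m.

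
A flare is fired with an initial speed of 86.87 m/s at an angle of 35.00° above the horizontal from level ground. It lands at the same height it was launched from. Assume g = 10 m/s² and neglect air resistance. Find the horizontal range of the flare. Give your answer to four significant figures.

709.1 m

Components: v_x = 86.87 cos 35.00° = 71.160 m/s, v_y = 86.87 sin 35.00° = 49.827 m/s.
Time of flight (same landing height): t = 2 v_y / g = 2 × 49.827 / 10 = 9.9654 s.
Range: R = v_x · t = 71.160 × 9.9654 = 709.1 m.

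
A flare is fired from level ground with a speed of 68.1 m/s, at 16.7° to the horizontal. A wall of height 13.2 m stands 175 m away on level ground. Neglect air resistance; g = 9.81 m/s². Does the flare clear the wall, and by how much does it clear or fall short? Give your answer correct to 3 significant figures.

Yes — it clears the wall by 4.00 m.

v_x = 68.1 cos 16.7° = 65.23 m/s; v_y0 = 68.1 sin 16.7° = 19.57 m/s.
Time to reach the wall: t = 175 / 65.23 = 2.683 s.
Height at that point: y = 19.57×2.683 − 4.905×2.683² = 17.20 m.
That is 17.20 − 13.2 = 4.00 m above the top of the wall, so the flare clears it.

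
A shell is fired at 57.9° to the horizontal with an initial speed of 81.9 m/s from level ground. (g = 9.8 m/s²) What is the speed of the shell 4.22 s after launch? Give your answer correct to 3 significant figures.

51.8 m/s

v_x = 81.9 cos 57.9° = 43.52 m/s (constant).
v_y(t) = 81.9 sin 57.9° − g t = 69.38 − 9.8 × 4.22 = 28.02 m/s.
Speed = √(v_x² + v_y²) = √(1894 + 785.1) = 51.8 m/s.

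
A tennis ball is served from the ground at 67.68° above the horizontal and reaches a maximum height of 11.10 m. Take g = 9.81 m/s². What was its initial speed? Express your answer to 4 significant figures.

At maximum height v_y = 0, so (v₀ sin θ)² = 2 g H.
v₀ sin 67.68° = √(2 × 9.81 × 11.10) = 14.757 m/s.
v₀ = 14.757 / sin 67.68° = 14.757 / 0.9251 = 15.95 m/s.

15.95 m/s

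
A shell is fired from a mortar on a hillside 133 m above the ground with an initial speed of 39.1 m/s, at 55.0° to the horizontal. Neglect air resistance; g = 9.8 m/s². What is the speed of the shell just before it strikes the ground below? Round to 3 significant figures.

64.3 m/s

v_x = 39.1 cos 55.0° = 22.43 m/s is unchanged throughout.
For the vertical component, v_y² = v_y0² + 2 g h = (32.03)² + 2×9.8×133 = 3633, so |v_y| = 60.27 m/s.
Impact speed = √(v_x² + v_y²) = √(503.1 + 3633) = 64.3 m/s.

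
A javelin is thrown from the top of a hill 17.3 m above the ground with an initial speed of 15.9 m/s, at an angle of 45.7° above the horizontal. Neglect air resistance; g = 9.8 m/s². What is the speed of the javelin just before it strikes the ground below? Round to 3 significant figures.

24.3 m/s

v_x = 15.9 cos 45.7° = 11.10 m/s is unchanged throughout.
For the vertical component, v_y² = v_y0² + 2 g h = (11.38)² + 2×9.8×17.3 = 468.6, so |v_y| = 21.65 m/s.
Impact speed = √(v_x² + v_y²) = √(123.2 + 468.6) = 24.3 m/s.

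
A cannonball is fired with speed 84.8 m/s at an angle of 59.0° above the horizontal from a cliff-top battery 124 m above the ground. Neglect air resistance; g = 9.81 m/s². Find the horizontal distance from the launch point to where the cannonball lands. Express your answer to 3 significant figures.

715 m

Components: v_x = 84.8 cos 59.0° = 43.68 m/s, v_y = 84.8 sin 59.0° = 72.69 m/s.
Vertical: 0 = 124 + 72.69 t − ½(9.81) t² ⇒ 4.905 t² − 72.69 t − 124 = 0.
t = [72.69 + √(5284 + 2433)] / 9.810 = 16.36 s.
Horizontal: R = v_x · t = 43.68 × 16.36 = 715 m.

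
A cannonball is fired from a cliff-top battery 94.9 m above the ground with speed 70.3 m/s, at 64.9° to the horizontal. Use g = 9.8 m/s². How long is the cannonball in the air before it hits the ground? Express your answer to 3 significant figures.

Vertical component: v_y = 70.3 sin 64.9° = 63.66 m/s.
Taking up as positive with launch at y = 94.9 m, landing at y = 0: 0 = 94.9 + 63.66 t − ½(9.8) t².
Solving 4.900 t² − 63.66 t − 94.9 = 0 gives t = [63.66 + √(63.66² + 4·4.900·94.9)] / 9.800 = 14.3 s.

14.3 s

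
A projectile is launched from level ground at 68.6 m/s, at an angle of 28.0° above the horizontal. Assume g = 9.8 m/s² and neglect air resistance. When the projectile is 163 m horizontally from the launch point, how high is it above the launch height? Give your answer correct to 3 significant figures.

51.2 m

v_x = 68.6 cos 28.0° = 60.57 m/s, v_y0 = 68.6 sin 28.0° = 32.21 m/s.
Time to reach x = 163 m: t = x / v_x = 163 / 60.57 = 2.691 s.
y = v_y0 t − ½ g t² = 32.21×2.691 − 4.900×2.691² = 51.2 m.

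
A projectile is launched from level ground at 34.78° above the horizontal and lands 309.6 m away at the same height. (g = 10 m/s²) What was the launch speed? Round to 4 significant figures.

57.48 m/s

On level ground, R = v₀² sin(2θ) / g, so v₀ = √(R g / sin 2θ).
sin(2 × 34.78°) = 0.9370.
v₀ = √(309.6 × 10 / 0.9370) = √3304.2 = 57.48 m/s.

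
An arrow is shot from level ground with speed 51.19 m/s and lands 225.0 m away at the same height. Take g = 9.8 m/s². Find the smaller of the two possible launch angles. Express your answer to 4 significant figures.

28.65°

Level-ground range: R = v₀² sin(2θ)/g ⇒ sin 2θ = R g / v₀² = 225.0×9.8/51.19² = 0.8415.
2θ = arcsin(0.8415) = 57.299° or 180° − 57.299° = 122.701°.
So θ = 28.65° or θ = 61.35°.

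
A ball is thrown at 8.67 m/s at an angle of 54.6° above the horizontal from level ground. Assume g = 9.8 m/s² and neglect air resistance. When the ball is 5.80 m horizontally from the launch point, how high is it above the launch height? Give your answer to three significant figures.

v_x = 8.67 cos 54.6° = 5.022 m/s, v_y0 = 8.67 sin 54.6° = 7.067 m/s.
Time to reach x = 5.80 m: t = x / v_x = 5.80 / 5.022 = 1.155 s.
y = v_y0 t − ½ g t² = 7.067×1.155 − 4.900×1.155² = 1.63 m.

1.63 m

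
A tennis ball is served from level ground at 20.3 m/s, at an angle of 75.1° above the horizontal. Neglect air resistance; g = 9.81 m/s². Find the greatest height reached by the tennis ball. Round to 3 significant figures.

Vertical component of launch velocity: v_y = 20.3 sin 75.1° = 19.62 m/s.
At the highest point the vertical velocity is zero, so v_y² = 2 g h_max.
h_max = (19.62)² / (2 × 9.81) = 384.9 / 19.62 = 19.6 m.

19.6 m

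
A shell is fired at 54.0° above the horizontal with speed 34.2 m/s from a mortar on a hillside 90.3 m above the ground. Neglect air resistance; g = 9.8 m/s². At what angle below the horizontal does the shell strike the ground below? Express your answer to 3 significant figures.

68.2°

v_x = 34.2 cos 54.0° = 20.10 m/s.
At impact |v_y| = √(v_y0² + 2 g h) = √(27.67² + 2×9.8×90.3) = 50.35 m/s.
Angle below horizontal = arctan(|v_y| / v_x) = arctan(50.35 / 20.10) = 68.2°.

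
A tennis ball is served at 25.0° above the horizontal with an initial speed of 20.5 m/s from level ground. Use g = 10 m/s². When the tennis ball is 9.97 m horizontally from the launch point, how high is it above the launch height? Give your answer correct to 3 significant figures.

3.21 m

v_x = 20.5 cos 25.0° = 18.58 m/s, v_y0 = 20.5 sin 25.0° = 8.664 m/s.
Time to reach x = 9.97 m: t = x / v_x = 9.97 / 18.58 = 0.5366 s.
y = v_y0 t − ½ g t² = 8.664×0.5366 − 5.000×0.5366² = 3.21 m.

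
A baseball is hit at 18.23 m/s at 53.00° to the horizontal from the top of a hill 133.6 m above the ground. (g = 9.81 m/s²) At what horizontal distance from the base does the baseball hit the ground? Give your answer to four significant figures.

75.81 m

Components: v_x = 18.23 cos 53.00° = 10.971 m/s, v_y = 18.23 sin 53.00° = 14.559 m/s.
Vertical: 0 = 133.6 + 14.559 t − ½(9.81) t² ⇒ 4.905 t² − 14.559 t − 133.6 = 0.
t = [14.559 + √(211.96 + 2621.2)] / 9.810 = 6.9099 s.
Horizontal: R = v_x · t = 10.971 × 6.9099 = 75.81 m.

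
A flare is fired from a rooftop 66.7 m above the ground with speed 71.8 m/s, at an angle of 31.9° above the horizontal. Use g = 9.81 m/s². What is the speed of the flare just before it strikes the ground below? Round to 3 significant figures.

v_x = 71.8 cos 31.9° = 60.96 m/s is unchanged throughout.
For the vertical component, v_y² = v_y0² + 2 g h = (37.94)² + 2×9.81×66.7 = 2748, so |v_y| = 52.42 m/s.
Impact speed = √(v_x² + v_y²) = √(3716 + 2748) = 80.4 m/s.

80.4 m/s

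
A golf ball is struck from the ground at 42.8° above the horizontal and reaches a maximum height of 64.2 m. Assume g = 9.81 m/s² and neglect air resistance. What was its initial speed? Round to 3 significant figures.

At maximum height v_y = 0, so (v₀ sin θ)² = 2 g H.
v₀ sin 42.8° = √(2 × 9.81 × 64.2) = 35.49 m/s.
v₀ = 35.49 / sin 42.8° = 35.49 / 0.6794 = 52.2 m/s.

52.2 m/s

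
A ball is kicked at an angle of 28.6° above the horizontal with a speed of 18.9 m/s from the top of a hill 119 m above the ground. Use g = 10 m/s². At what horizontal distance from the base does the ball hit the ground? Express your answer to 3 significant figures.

Components: v_x = 18.9 cos 28.6° = 16.59 m/s, v_y = 18.9 sin 28.6° = 9.047 m/s.
Vertical: 0 = 119 + 9.047 t − ½(10) t² ⇒ 5.000 t² − 9.047 t − 119 = 0.
t = [9.047 + √(81.85 + 2380)] / 10.00 = 5.866 s.
Horizontal: R = v_x · t = 16.59 × 5.866 = 97.3 m.

97.3 m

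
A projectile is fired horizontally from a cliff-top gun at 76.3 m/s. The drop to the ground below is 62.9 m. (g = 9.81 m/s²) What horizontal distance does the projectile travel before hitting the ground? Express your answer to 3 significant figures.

Initial vertical velocity is zero, so the fall time comes from h = ½ g t²: t = √(2 × 62.9 / 9.81) = 3.581 s.
Horizontal motion is uniform at 76.3 m/s, so x = 76.3 × 3.581 = 273 m.

273 m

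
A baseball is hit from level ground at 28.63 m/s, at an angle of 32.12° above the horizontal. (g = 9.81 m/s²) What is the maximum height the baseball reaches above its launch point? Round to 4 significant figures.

Vertical component of launch velocity: v_y = 28.63 sin 32.12° = 15.222 m/s.
At the highest point the vertical velocity is zero, so v_y² = 2 g h_max.
h_max = (15.222)² / (2 × 9.81) = 231.71 / 19.62 = 11.81 m.

11.81 m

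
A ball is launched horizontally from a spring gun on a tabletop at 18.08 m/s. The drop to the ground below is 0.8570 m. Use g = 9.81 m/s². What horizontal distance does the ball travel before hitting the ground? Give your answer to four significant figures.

Initial vertical velocity is zero, so the fall time comes from h = ½ g t²: t = √(2 × 0.8570 / 9.81) = 0.41799 s.
Horizontal motion is uniform at 18.08 m/s, so x = 18.08 × 0.41799 = 7.557 m.

7.557 m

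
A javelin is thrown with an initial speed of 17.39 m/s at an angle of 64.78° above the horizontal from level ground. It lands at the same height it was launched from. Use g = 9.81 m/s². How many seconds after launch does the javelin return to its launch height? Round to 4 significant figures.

3.207 s

Vertical component: v_y = 17.39 sin 64.78° = 15.732 m/s.
For a projectile landing at launch height, time of flight is t = 2 v_y / g = 2 × 15.732 / 9.81 = 3.207 s.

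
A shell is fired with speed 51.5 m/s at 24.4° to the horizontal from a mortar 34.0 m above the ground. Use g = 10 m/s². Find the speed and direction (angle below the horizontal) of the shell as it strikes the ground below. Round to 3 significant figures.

57.7 m/s at 35.7° below the horizontal

v_x = 51.5 cos 24.4° = 46.90 m/s (constant).
|v_y| at impact = √((21.27)² + 2×10×34.0) = 33.65 m/s.
Speed = √(46.90² + 33.65²) = 57.7 m/s; angle = arctan(33.65/46.90) = 35.7° below horizontal.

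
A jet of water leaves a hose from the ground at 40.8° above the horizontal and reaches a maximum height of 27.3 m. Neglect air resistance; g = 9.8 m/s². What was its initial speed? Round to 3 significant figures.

35.4 m/s

At maximum height v_y = 0, so (v₀ sin θ)² = 2 g H.
v₀ sin 40.8° = √(2 × 9.8 × 27.3) = 23.13 m/s.
v₀ = 23.13 / sin 40.8° = 23.13 / 0.6534 = 35.4 m/s.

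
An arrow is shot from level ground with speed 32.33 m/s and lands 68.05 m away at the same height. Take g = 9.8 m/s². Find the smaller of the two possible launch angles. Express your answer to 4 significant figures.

Level-ground range: R = v₀² sin(2θ)/g ⇒ sin 2θ = R g / v₀² = 68.05×9.8/32.33² = 0.6380.
2θ = arcsin(0.6380) = 39.643° or 180° − 39.643° = 140.357°.
So θ = 19.82° or θ = 70.18°.

19.82°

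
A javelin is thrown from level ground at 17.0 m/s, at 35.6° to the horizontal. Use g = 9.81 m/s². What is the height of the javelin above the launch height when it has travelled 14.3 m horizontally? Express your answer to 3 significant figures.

v_x = 17.0 cos 35.6° = 13.82 m/s, v_y0 = 17.0 sin 35.6° = 9.896 m/s.
Time to reach x = 14.3 m: t = x / v_x = 14.3 / 13.82 = 1.035 s.
y = v_y0 t − ½ g t² = 9.896×1.035 − 4.905×1.035² = 4.99 m.

4.99 m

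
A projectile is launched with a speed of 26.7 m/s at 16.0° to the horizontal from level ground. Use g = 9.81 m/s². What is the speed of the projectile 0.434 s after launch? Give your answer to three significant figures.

25.9 m/s

v_x = 26.7 cos 16.0° = 25.67 m/s (constant).
v_y(t) = 26.7 sin 16.0° − g t = 7.360 − 9.81 × 0.434 = 3.102 m/s.
Speed = √(v_x² + v_y²) = √(658.9 + 9.622) = 25.9 m/s.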